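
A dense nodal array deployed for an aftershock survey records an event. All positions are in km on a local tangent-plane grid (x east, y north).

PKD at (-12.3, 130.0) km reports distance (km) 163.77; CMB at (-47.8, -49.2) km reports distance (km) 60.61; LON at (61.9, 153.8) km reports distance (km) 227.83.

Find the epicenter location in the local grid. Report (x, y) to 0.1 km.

Circle about each station: (x + 12.3)² + (y − 130.0)² = 163.77²; (x + 47.8)² + (y + 49.2)² = 60.61²; (x − 61.9)² + (y − 153.8)² = 227.83².
Subtracting pairs of circle equations eliminates x²+y² and gives linear equations (the radical axes):
-71.0 x − 358.4 y = 10801.23
148.4 x + 47.6 y = -14651.14
Solving the 2×2 system: x ≈ -95.1, y ≈ -11.3 km.
Check against PKD (with the unrounded x, y): √((x + 12.3)²+(y − 130.0)²) = 163.77 ≈ 163.77 km. ✓

(-95.1, -11.3)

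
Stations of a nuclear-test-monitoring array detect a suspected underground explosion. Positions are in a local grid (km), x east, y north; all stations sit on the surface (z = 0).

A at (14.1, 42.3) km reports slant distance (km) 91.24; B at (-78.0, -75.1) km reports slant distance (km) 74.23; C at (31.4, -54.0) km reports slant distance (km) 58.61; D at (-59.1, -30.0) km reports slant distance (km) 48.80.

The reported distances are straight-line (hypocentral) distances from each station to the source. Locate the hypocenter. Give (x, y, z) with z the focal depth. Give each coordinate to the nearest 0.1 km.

x ≈ -18.8 km, y ≈ -38.7 km, depth ≈ 26.1 km

Each station gives a sphere (x−x_i)² + (y−y_i)² + z² = d_i² (stations at z=0).
Subtracting the A sphere from B and C: z² cancels, leaving linear equations in x and y:
-184.2 x − 234.8 y = 12550.55
34.6 x − 192.6 y = 6803.47
Solving: x ≈ -18.802, y ≈ -38.702 km (keep extra digits for the depth step; rounded: -18.8, -38.7).
Then from the A sphere: z² = 91.24² − (x − 14.1)² − (y − 42.3)² with x = -18.802, y = -38.702, so z ≈ 26.094 ≈ 26.1 km.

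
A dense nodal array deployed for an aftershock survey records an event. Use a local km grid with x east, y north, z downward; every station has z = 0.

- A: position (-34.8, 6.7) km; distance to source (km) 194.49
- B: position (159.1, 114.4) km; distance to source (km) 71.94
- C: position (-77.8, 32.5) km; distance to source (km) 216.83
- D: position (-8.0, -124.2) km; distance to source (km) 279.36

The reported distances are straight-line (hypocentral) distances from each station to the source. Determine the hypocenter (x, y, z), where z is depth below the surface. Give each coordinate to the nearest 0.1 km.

Each station gives a sphere (x−x_i)² + (y−y_i)² + z² = d_i² (stations at z=0).
Subtracting the A sphere from B and C: z² cancels, leaving linear equations in x and y:
387.8 x + 215.4 y = 69795.24
-86.0 x + 51.6 y = -3335.73
Solving: x ≈ 112.105, y ≈ 122.196 km (keep extra digits for the depth step; rounded: 112.1, 122.2).
Then from the A sphere: z² = 194.49² − (x + 34.8)² − (y − 6.7)² with x = 112.105, y = 122.196, so z ≈ 53.907 ≈ 53.9 km.
Check against D (with the unrounded solution): distance 279.36 ≈ 279.36 km. ✓

x ≈ 112.1 km, y ≈ 122.2 km, depth ≈ 53.9 km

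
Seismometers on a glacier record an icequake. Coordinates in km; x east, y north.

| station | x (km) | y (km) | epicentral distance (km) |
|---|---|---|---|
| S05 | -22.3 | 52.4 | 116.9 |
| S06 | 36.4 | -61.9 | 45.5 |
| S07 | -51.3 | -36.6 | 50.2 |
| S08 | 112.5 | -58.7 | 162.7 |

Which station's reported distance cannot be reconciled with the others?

S08

Solve using three stations at a time. Using S05, S06, S07 (subtract circle equations pairwise → linear system) gives (x, y) ≈ (-9.1, -63.8).
Distances from that point to each station vs reported:
  S05: calculated 116.9 vs reported 116.9 → residual 0.0 km
  S06: calculated 45.5 vs reported 45.5 → residual 0.0 km
  S07: calculated 50.2 vs reported 50.2 → residual 0.0 km
  S08: calculated 121.7 vs reported 162.7 → residual 41.0 km
S05, S06, S07 are mutually consistent (residuals ≈ 0); S08 is off by 41.0 km.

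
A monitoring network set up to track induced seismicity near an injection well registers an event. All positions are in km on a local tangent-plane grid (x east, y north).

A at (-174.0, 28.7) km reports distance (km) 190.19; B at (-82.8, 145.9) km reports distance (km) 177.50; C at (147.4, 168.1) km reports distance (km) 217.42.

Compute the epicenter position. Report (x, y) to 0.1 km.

13.5 km east, -3.2 km north

Circle about each station: (x + 174.0)² + (y − 28.7)² = 190.19²; (x + 82.8)² + (y − 145.9)² = 177.50²; (x − 147.4)² + (y − 168.1)² = 217.42².
Subtracting the A equation from the B and C equations removes the quadratic terms:
182.4 x + 234.4 y = 1708.95
642.8 x + 278.8 y = 7785.46
Solving the 2×2 system: x ≈ 13.5, y ≈ -3.2 km.
Check against A (with the unrounded x, y): √((x + 174.0)²+(y − 28.7)²) = 190.21 ≈ 190.19 km. ✓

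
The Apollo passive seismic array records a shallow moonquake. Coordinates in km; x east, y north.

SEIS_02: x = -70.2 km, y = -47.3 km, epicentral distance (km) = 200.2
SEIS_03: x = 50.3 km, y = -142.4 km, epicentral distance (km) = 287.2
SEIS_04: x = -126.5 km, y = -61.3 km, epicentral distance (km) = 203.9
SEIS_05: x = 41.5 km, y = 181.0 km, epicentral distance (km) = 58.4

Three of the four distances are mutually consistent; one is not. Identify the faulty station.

SEIS_04

Solve using three stations at a time. Using SEIS_02, SEIS_03, SEIS_05 (subtract circle equations pairwise → linear system) gives (x, y) ≈ (-0.3, 140.3).
Distances from that point to each station vs reported:
  SEIS_02: calculated 200.2 vs reported 200.2 → residual 0.0 km
  SEIS_03: calculated 287.2 vs reported 287.2 → residual 0.0 km
  SEIS_04: calculated 237.8 vs reported 203.9 → residual 33.9 km
  SEIS_05: calculated 58.4 vs reported 58.4 → residual 0.0 km
SEIS_02, SEIS_03, SEIS_05 are mutually consistent (residuals ≈ 0); SEIS_04 is off by 33.9 km.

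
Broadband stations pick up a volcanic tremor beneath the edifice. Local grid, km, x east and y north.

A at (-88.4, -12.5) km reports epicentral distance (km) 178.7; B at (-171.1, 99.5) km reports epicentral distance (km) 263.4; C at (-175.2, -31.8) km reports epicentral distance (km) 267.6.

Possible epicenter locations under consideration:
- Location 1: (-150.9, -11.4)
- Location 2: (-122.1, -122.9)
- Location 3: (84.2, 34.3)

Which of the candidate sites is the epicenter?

For each candidate, compare |candidate − station| to the reported distance:
Location 1: residuals A 116.2, B 150.7, C 235.9 → max 235.9 km
Location 2: residuals A 63.3, B 35.7, C 162.2 → max 162.2 km
Location 3: residuals A 0.1, B 0.1, C 0.1 → max 0.1 km
Only Location 3 has all residuals ≈ 0.

Location 3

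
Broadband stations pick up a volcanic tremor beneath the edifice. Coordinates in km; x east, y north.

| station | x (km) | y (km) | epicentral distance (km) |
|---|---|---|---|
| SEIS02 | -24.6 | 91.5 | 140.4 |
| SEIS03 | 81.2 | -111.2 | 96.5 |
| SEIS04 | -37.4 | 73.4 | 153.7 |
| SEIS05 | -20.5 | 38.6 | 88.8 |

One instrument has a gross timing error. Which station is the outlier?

SEIS04

Solve using three stations at a time. Using SEIS02, SEIS03, SEIS05 (subtract circle equations pairwise → linear system) gives (x, y) ≈ (11.9, -44.1).
Distances from that point to each station vs reported:
  SEIS02: calculated 140.4 vs reported 140.4 → residual 0.0 km
  SEIS03: calculated 96.5 vs reported 96.5 → residual 0.0 km
  SEIS04: calculated 127.4 vs reported 153.7 → residual 26.3 km
  SEIS05: calculated 88.8 vs reported 88.8 → residual 0.0 km
SEIS02, SEIS03, SEIS05 are mutually consistent (residuals ≈ 0); SEIS04 is off by 26.3 km.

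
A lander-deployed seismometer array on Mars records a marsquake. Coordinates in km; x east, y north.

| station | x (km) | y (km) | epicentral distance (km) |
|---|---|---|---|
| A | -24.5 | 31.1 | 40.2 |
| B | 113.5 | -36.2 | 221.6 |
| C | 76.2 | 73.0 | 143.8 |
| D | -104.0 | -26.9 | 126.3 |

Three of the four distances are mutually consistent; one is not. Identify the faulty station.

A

Solve using three stations at a time. Using B, C, D (subtract circle equations pairwise → linear system) gives (x, y) ≈ (-66.1, 93.6).
Distances from that point to each station vs reported:
  A: calculated 75.1 vs reported 40.2 → residual 34.9 km
  B: calculated 221.6 vs reported 221.6 → residual 0.0 km
  C: calculated 143.8 vs reported 143.8 → residual 0.0 km
  D: calculated 126.3 vs reported 126.3 → residual 0.0 km
B, C, D are mutually consistent (residuals ≈ 0); A is off by 34.9 km.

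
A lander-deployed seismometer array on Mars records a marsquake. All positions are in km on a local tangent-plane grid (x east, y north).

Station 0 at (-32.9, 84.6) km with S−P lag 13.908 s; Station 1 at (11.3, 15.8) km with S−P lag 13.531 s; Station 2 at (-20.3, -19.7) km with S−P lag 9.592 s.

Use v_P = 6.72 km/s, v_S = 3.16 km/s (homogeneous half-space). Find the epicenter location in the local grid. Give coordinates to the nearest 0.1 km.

(-69.2, 10.0)

Distance from S−P lag: d = Δt · v_P v_S / (v_P − v_S) = Δt · (6.72·3.16)/(6.72−3.16) ≈ 5.9649·Δt.
So d_Station 0 = 82.96, d_Station 1 = 80.71, d_Station 2 = 57.22 km.
Circle about each station: (x + 32.9)² + (y − 84.6)² = 82.96²; (x − 11.3)² + (y − 15.8)² = 80.71²; (x + 20.3)² + (y + 19.7)² = 57.22².
Subtracting the Station 0 equation from the Station 1 and Station 2 equations removes the quadratic terms:
88.4 x − 137.6 y = -7493.98
25.2 x − 208.6 y = -3831.16
Solving the 2×2 system: x ≈ -69.2, y ≈ 10.0 km.
Check against Station 0 (with the unrounded x, y): √((x + 32.9)²+(y − 84.6)²) = 82.96 ≈ 82.96 km. ✓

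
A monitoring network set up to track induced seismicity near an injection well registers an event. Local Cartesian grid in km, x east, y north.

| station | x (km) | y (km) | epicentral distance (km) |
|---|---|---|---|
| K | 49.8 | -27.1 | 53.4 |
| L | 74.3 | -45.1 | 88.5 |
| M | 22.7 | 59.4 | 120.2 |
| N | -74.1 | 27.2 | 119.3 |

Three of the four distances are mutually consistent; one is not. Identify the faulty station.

Solve using three stations at a time. Using K, M, N (subtract circle equations pairwise → linear system) gives (x, y) ≈ (7.5, -59.9).
Distances from that point to each station vs reported:
  K: calculated 53.5 vs reported 53.4 → residual 0.1 km
  L: calculated 68.4 vs reported 88.5 → residual 20.1 km
  M: calculated 120.2 vs reported 120.2 → residual 0.0 km
  N: calculated 119.3 vs reported 119.3 → residual 0.0 km
K, M, N are mutually consistent (residuals ≈ 0); L is off by 20.1 km.

L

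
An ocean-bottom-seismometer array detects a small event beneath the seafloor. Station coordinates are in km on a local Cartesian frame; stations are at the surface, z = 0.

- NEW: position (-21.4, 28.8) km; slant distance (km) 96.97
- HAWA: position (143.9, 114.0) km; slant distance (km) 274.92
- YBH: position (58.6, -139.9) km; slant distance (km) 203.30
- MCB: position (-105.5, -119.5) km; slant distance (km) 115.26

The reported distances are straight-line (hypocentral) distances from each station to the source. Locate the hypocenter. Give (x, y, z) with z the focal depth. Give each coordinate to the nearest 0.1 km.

x ≈ -94.6 km, y ≈ -14.6 km, depth ≈ 46.5 km

Each station gives a sphere (x−x_i)² + (y−y_i)² + z² = d_i² (stations at z=0).
Subtracting the NEW sphere from HAWA and YBH: z² cancels, leaving linear equations in x and y:
330.6 x + 170.4 y = -33762.02
160.0 x − 337.4 y = -10209.14
Solving: x ≈ -94.598, y ≈ -14.601 km (keep extra digits for the depth step; rounded: -94.6, -14.6).
Then from the NEW sphere: z² = 96.97² − (x + 21.4)² − (y − 28.8)² with x = -94.598, y = -14.601, so z ≈ 46.493 ≈ 46.5 km.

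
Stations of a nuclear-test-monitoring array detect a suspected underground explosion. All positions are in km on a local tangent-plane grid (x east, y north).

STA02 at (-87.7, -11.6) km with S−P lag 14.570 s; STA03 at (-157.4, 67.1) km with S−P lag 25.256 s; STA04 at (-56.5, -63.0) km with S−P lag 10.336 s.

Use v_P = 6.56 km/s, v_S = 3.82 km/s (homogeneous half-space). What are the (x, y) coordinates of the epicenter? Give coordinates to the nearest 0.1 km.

x ≈ 37.8 km, y ≈ -56.4 km

Distance from S−P lag: d = Δt · v_P v_S / (v_P − v_S) = Δt · (6.56·3.82)/(6.56−3.82) ≈ 9.1457·Δt.
So d_STA02 = 133.25, d_STA03 = 230.98, d_STA04 = 94.53 km.
Circle about each station: (x + 87.7)² + (y + 11.6)² = 133.25²; (x + 157.4)² + (y − 67.1)² = 230.98²; (x + 56.5)² + (y + 63.0)² = 94.53².
Subtracting the STA02 equation from the STA03 and STA04 equations removes the quadratic terms:
-139.4 x + 157.4 y = -14144.88
62.4 x − 102.8 y = 8155.04
Solving the 2×2 system: x ≈ 37.8, y ≈ -56.4 km.
Check against STA02 (with the unrounded x, y): √((x + 87.7)²+(y + 11.6)²) = 133.26 ≈ 133.25 km. ✓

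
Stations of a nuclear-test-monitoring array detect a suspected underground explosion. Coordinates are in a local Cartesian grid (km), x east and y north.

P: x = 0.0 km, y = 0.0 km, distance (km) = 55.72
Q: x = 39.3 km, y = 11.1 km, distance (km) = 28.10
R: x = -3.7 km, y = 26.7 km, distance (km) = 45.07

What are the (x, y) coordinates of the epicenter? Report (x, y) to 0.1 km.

Circle about each station: x² + y² = 55.72²; (x − 39.3)² + (y − 11.1)² = 28.10²; (x + 3.7)² + (y − 26.7)² = 45.07².
Subtracting the P equation from the Q and R equations removes the quadratic terms:
78.6 x + 22.2 y = 3982.81
-7.4 x + 53.4 y = 1799.99
Solving the 2×2 system: x ≈ 39.6, y ≈ 39.2 km.

(39.6, 39.2)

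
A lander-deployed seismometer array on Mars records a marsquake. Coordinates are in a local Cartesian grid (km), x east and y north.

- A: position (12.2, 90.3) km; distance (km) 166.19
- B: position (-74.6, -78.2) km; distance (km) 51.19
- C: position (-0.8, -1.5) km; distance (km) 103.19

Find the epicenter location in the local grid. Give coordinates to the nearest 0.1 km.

-99.0 km east, -33.2 km north

Circle about each station: (x − 12.2)² + (y − 90.3)² = 166.19²; (x + 74.6)² + (y + 78.2)² = 51.19²; (x + 0.8)² + (y + 1.5)² = 103.19².
Subtracting the A equation from the B and C equations removes the quadratic terms:
-173.6 x − 337.0 y = 28376.17
-26.0 x − 183.6 y = 8670.90
Solving the 2×2 system: x ≈ -99.0, y ≈ -33.2 km.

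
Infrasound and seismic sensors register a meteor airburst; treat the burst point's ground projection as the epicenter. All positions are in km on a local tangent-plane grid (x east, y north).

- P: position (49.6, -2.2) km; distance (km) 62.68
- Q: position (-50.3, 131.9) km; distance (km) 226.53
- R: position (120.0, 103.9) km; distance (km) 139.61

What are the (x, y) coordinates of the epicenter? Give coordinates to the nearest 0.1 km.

Circle about each station: (x − 49.6)² + (y + 2.2)² = 62.68²; (x + 50.3)² + (y − 131.9)² = 226.53²; (x − 120.0)² + (y − 103.9)² = 139.61².
Subtracting the P equation from the Q and R equations removes the quadratic terms:
-199.8 x + 268.2 y = -29924.36
140.8 x + 212.2 y = 7168.04
Solving the 2×2 system: x ≈ 103.2, y ≈ -34.7 km.

103.2 km east, -34.7 km north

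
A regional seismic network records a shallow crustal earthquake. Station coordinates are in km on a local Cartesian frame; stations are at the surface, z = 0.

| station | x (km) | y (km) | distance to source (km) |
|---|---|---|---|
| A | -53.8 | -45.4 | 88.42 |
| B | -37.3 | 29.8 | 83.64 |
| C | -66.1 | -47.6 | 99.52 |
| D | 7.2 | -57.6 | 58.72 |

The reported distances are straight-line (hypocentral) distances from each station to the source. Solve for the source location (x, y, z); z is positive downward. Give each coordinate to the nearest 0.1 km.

(19.5, -16.6, 40.2)

Each station gives a sphere (x−x_i)² + (y−y_i)² + z² = d_i² (stations at z=0).
Subtracting the A sphere from B and C: z² cancels, leaving linear equations in x and y:
33.0 x + 150.4 y = -1853.82
-24.6 x − 4.4 y = -406.76
Solving: x ≈ 19.505, y ≈ -16.606 km (keep extra digits for the depth step; rounded: 19.5, -16.6).
Then from the A sphere: z² = 88.42² − (x + 53.8)² − (y + 45.4)² with x = 19.505, y = -16.606, so z ≈ 40.192 ≈ 40.2 km.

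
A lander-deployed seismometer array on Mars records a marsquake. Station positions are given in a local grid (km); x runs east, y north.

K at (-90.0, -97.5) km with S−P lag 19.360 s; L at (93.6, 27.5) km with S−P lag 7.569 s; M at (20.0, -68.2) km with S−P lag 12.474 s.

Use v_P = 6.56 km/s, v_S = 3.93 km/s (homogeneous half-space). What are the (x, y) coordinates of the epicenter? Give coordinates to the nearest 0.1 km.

Distance from S−P lag: d = Δt · v_P v_S / (v_P − v_S) = Δt · (6.56·3.93)/(6.56−3.93) ≈ 9.8026·Δt.
So d_K = 189.78, d_L = 74.20, d_M = 122.28 km.
Circle about each station: (x + 90.0)² + (y + 97.5)² = 189.78²; (x − 93.6)² + (y − 27.5)² = 74.20²; (x − 20.0)² + (y + 68.2)² = 122.28².
Subtracting the K equation from the L and M equations removes the quadratic terms:
367.2 x + 250.0 y = 22421.77
220.0 x + 58.6 y = 8509.04
Solving the 2×2 system: x ≈ 24.3, y ≈ 54.0 km.

(24.3, 54.0)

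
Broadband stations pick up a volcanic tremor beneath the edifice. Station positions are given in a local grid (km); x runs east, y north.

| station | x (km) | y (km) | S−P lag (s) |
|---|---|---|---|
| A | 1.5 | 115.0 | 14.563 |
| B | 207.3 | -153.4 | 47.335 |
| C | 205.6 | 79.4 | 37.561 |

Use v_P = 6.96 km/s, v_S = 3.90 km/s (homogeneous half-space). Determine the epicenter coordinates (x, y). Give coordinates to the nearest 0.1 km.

Distance from S−P lag: d = Δt · v_P v_S / (v_P − v_S) = Δt · (6.96·3.90)/(6.96−3.90) ≈ 8.8706·Δt.
So d_A = 129.18, d_B = 419.89, d_C = 333.19 km.
Circle about each station: (x − 1.5)² + (y − 115.0)² = 129.18²; (x − 207.3)² + (y + 153.4)² = 419.89²; (x − 205.6)² + (y − 79.4)² = 333.19².
Subtracting the A equation from the B and C equations removes the quadratic terms:
411.6 x − 536.8 y = -106342.54
408.2 x − 71.2 y = -58979.63
Solving the 2×2 system: x ≈ -126.9, y ≈ 100.8 km.
Check against A (with the unrounded x, y): √((x − 1.5)²+(y − 115.0)²) = 129.19 ≈ 129.18 km. ✓

(-126.9, 100.8)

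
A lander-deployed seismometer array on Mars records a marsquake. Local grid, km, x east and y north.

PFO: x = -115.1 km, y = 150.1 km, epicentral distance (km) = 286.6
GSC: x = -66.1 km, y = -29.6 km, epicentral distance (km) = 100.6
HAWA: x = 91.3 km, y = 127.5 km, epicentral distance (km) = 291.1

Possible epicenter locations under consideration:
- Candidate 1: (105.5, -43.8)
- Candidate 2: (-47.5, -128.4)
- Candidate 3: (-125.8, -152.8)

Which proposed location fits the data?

Candidate 2

For each candidate, compare |candidate − station| to the reported distance:
Candidate 1: residuals PFO 7.1, GSC 71.6, HAWA 119.2 → max 119.2 km
Candidate 2: residuals PFO 0.0, GSC 0.1, HAWA 0.0 → max 0.1 km
Candidate 3: residuals PFO 16.5, GSC 36.3, HAWA 63.4 → max 63.4 km
Only Candidate 2 has all residuals ≈ 0.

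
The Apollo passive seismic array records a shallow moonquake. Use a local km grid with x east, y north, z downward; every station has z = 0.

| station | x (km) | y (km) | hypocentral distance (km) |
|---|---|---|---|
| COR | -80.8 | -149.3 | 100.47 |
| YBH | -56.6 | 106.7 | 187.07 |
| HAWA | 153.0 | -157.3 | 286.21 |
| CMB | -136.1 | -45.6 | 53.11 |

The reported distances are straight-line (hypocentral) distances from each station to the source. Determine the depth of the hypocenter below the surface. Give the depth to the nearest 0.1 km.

Each station gives a sphere (x−x_i)² + (y−y_i)² + z² = d_i² (stations at z=0).
Subtracting the COR sphere from YBH and HAWA: z² cancels, leaving linear equations in x and y:
48.4 x + 512.0 y = -39131.64
467.6 x − 16.0 y = -52488.78
Solving: x ≈ -114.496, y ≈ -65.606 km (keep extra digits for the depth step; rounded: -114.5, -65.6).
Then from the COR sphere: z² = 100.47² − (x + 80.8)² − (y + 149.3)² with x = -114.496, y = -65.606, so z ≈ 44.205 ≈ 44.2 km.

z ≈ 44.2 km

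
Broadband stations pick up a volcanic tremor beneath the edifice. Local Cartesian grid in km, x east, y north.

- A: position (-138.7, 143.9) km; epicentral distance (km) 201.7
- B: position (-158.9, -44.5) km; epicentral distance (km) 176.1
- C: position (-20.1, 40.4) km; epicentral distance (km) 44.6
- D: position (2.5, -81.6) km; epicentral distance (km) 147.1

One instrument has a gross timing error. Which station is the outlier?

Solve using three stations at a time. Using A, B, C (subtract circle equations pairwise → linear system) gives (x, y) ≈ (9.5, 7.1).
Distances from that point to each station vs reported:
  A: calculated 201.7 vs reported 201.7 → residual 0.0 km
  B: calculated 176.1 vs reported 176.1 → residual 0.0 km
  C: calculated 44.6 vs reported 44.6 → residual 0.0 km
  D: calculated 88.9 vs reported 147.1 → residual 58.2 km
A, B, C are mutually consistent (residuals ≈ 0); D is off by 58.2 km.

D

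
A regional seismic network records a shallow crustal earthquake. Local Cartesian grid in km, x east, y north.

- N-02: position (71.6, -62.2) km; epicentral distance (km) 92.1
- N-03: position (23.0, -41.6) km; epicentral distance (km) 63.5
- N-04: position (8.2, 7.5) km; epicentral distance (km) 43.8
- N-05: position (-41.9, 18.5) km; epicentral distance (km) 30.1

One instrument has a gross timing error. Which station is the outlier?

Solve using three stations at a time. Using N-03, N-04, N-05 (subtract circle equations pairwise → linear system) gives (x, y) ≈ (-32.0, -9.9).
Distances from that point to each station vs reported:
  N-02: calculated 116.0 vs reported 92.1 → residual 23.9 km
  N-03: calculated 63.5 vs reported 63.5 → residual 0.0 km
  N-04: calculated 43.8 vs reported 43.8 → residual 0.0 km
  N-05: calculated 30.1 vs reported 30.1 → residual 0.0 km
N-03, N-04, N-05 are mutually consistent (residuals ≈ 0); N-02 is off by 23.9 km.

N-02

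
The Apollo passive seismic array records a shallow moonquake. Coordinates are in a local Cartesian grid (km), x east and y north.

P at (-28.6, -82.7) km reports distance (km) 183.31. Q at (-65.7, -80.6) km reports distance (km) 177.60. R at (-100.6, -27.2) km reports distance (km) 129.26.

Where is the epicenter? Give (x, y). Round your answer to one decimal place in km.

-64.8 km east, 97.0 km north

Circle about each station: (x + 28.6)² + (y + 82.7)² = 183.31²; (x + 65.7)² + (y + 80.6)² = 177.60²; (x + 100.6)² + (y + 27.2)² = 129.26².
Subtracting the P equation from the Q and R equations removes the quadratic terms:
-74.2 x + 4.2 y = 5216.40
-144.0 x + 111.0 y = 20097.36
Solving the 2×2 system: x ≈ -64.8, y ≈ 97.0 km.
Check against P (with the unrounded x, y): √((x + 28.6)²+(y + 82.7)²) = 183.29 ≈ 183.31 km. ✓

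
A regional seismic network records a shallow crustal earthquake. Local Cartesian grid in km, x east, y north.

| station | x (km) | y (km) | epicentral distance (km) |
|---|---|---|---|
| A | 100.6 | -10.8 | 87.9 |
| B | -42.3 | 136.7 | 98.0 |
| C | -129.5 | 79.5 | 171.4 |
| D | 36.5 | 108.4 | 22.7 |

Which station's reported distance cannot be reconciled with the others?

A

Solve using three stations at a time. Using B, C, D (subtract circle equations pairwise → linear system) gives (x, y) ≈ (41.8, 86.3).
Distances from that point to each station vs reported:
  A: calculated 113.6 vs reported 87.9 → residual 25.7 km
  B: calculated 98.0 vs reported 98.0 → residual 0.0 km
  C: calculated 171.4 vs reported 171.4 → residual 0.0 km
  D: calculated 22.7 vs reported 22.7 → residual 0.0 km
B, C, D are mutually consistent (residuals ≈ 0); A is off by 25.7 km.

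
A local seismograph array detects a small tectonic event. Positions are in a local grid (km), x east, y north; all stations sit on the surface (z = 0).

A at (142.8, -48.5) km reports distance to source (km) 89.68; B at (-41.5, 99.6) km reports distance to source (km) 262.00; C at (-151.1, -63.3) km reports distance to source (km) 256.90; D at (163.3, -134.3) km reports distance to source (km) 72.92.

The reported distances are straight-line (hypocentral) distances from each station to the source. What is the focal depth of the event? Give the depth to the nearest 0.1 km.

28.7 km

Each station gives a sphere (x−x_i)² + (y−y_i)² + z² = d_i² (stations at z=0).
Subtracting the A sphere from B and C: z² cancels, leaving linear equations in x and y:
-368.6 x + 296.2 y = -71703.18
-587.8 x − 29.6 y = -53861.10
Solving: x ≈ 97.700, y ≈ -120.497 km (keep extra digits for the depth step; rounded: 97.7, -120.5).
Then from the A sphere: z² = 89.68² − (x − 142.8)² − (y + 48.5)² with x = 97.700, y = -120.497, so z ≈ 28.721 ≈ 28.7 km.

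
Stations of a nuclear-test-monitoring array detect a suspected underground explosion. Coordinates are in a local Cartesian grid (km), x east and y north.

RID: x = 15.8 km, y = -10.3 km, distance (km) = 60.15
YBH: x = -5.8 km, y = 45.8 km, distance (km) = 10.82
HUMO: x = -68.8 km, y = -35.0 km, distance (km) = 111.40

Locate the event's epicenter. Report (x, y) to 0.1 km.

x ≈ 4.6 km, y ≈ 48.8 km

Circle about each station: (x − 15.8)² + (y + 10.3)² = 60.15²; (x + 5.8)² + (y − 45.8)² = 10.82²; (x + 68.8)² + (y + 35.0)² = 111.40².
Subtracting the RID equation from the YBH and HUMO equations removes the quadratic terms:
-43.2 x + 112.2 y = 5276.50
-169.2 x − 49.4 y = -3189.23
Solving the 2×2 system: x ≈ 4.6, y ≈ 48.8 km.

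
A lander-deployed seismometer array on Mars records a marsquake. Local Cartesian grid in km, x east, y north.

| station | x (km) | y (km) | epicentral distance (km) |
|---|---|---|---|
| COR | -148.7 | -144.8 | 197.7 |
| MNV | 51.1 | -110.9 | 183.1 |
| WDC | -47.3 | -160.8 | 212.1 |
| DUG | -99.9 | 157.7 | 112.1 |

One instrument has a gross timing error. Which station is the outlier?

MNV

Solve using three stations at a time. Using COR, WDC, DUG (subtract circle equations pairwise → linear system) gives (x, y) ≈ (-95.8, 45.7).
Distances from that point to each station vs reported:
  COR: calculated 197.7 vs reported 197.7 → residual 0.0 km
  MNV: calculated 214.7 vs reported 183.1 → residual 31.6 km
  WDC: calculated 212.1 vs reported 212.1 → residual 0.0 km
  DUG: calculated 112.1 vs reported 112.1 → residual 0.0 km
COR, WDC, DUG are mutually consistent (residuals ≈ 0); MNV is off by 31.6 km.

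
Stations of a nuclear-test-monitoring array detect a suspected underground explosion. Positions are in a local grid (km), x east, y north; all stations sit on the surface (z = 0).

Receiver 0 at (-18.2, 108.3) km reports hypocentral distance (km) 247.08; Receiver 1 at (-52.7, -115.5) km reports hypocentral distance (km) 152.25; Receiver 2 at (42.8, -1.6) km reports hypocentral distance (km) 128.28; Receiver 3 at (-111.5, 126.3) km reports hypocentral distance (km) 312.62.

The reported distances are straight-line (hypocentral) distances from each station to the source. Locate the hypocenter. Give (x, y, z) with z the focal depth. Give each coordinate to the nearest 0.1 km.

Each station gives a sphere (x−x_i)² + (y−y_i)² + z² = d_i² (stations at z=0).
Subtracting the Receiver 0 sphere from Receiver 1 and Receiver 2: z² cancels, leaving linear equations in x and y:
-69.0 x − 447.6 y = 41925.87
122.0 x − 219.8 y = 34367.04
Solving: x ≈ 88.392, y ≈ -107.294 km (keep extra digits for the depth step; rounded: 88.4, -107.3).
Then from the Receiver 0 sphere: z² = 247.08² − (x + 18.2)² − (y − 108.3)² with x = 88.392, y = -107.294, so z ≈ 56.621 ≈ 56.6 km.
Check against Receiver 3 (with the unrounded solution): distance 312.62 ≈ 312.62 km. ✓

x ≈ 88.4 km, y ≈ -107.3 km, depth ≈ 56.6 km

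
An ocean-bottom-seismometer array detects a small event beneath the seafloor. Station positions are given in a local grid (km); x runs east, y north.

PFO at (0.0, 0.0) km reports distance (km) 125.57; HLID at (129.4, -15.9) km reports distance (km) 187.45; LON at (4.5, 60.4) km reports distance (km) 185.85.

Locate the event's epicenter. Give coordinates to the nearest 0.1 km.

Circle about each station: x² + y² = 125.57²; (x − 129.4)² + (y + 15.9)² = 187.45²; (x − 4.5)² + (y − 60.4)² = 185.85².
Subtracting the PFO equation from the HLID and LON equations removes the quadratic terms:
258.8 x − 31.8 y = -2372.51
9.0 x + 120.8 y = -15103.99
Solving the 2×2 system: x ≈ -24.3, y ≈ -123.2 km.

x ≈ -24.3 km, y ≈ -123.2 km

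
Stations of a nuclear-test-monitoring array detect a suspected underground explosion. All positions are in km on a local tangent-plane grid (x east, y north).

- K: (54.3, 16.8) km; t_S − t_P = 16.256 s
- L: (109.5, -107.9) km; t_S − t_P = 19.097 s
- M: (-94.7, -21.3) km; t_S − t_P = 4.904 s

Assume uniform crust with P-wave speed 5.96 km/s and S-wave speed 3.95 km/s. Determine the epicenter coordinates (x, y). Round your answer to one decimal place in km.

Distance from S−P lag: d = Δt · v_P v_S / (v_P − v_S) = Δt · (5.96·3.95)/(5.96−3.95) ≈ 11.7124·Δt.
So d_K = 190.40, d_L = 223.67, d_M = 57.44 km.
Circle about each station: (x − 54.3)² + (y − 16.8)² = 190.40²; (x − 109.5)² + (y + 107.9)² = 223.67²; (x + 94.7)² + (y + 21.3)² = 57.44².
Subtracting pairs of circle equations eliminates x²+y² and gives linear equations (the radical axes):
110.4 x − 249.4 y = 6625.82
-298.0 x − 76.2 y = 39143.86
Solving the 2×2 system: x ≈ -111.9, y ≈ -76.1 km.
Check against K (with the unrounded x, y): √((x − 54.3)²+(y − 16.8)²) = 190.40 ≈ 190.40 km. ✓

x ≈ -111.9 km, y ≈ -76.1 km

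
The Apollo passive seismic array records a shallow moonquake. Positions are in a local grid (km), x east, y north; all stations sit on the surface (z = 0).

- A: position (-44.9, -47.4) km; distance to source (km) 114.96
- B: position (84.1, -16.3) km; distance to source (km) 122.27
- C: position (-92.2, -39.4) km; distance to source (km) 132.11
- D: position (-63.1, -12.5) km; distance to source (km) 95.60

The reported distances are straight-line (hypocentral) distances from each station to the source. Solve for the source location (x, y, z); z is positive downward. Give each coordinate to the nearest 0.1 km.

Each station gives a sphere (x−x_i)² + (y−y_i)² + z² = d_i² (stations at z=0).
Subtracting the A sphere from B and C: z² cancels, leaving linear equations in x and y:
258.0 x + 62.2 y = 1341.58
-94.6 x + 16.0 y = 1553.18
Solving: x ≈ -7.505, y ≈ 52.699 km (keep extra digits for the depth step; rounded: -7.5, 52.7).
Then from the A sphere: z² = 114.96² − (x + 44.9)² − (y + 47.4)² with x = -7.505, y = 52.699, so z ≈ 42.398 ≈ 42.4 km.

(-7.5, 52.7, 42.4)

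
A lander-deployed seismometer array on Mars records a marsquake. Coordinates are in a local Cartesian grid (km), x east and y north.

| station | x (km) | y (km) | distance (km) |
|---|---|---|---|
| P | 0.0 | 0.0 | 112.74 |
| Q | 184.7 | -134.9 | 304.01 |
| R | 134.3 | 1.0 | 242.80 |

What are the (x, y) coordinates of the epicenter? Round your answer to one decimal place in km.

Circle about each station: x² + y² = 112.74²; (x − 184.7)² + (y + 134.9)² = 304.01²; (x − 134.3)² + (y − 1.0)² = 242.80².
Subtracting pairs of circle equations eliminates x²+y² and gives linear equations (the radical axes):
369.4 x − 269.8 y = -27399.67
268.6 x + 2.0 y = -28204.04
Solving the 2×2 system: x ≈ -104.7, y ≈ -41.8 km.
Check against P (with the unrounded x, y): √(x²+y²) = 112.72 ≈ 112.74 km. ✓

x ≈ -104.7 km, y ≈ -41.8 km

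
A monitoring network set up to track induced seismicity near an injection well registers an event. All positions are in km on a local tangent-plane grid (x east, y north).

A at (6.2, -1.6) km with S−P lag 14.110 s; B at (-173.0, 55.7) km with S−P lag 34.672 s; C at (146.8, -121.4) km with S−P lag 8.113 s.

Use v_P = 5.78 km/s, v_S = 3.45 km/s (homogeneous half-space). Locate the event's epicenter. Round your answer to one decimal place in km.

Distance from S−P lag: d = Δt · v_P v_S / (v_P − v_S) = Δt · (5.78·3.45)/(5.78−3.45) ≈ 8.5584·Δt.
So d_A = 120.76, d_B = 296.74, d_C = 69.43 km.
Circle about each station: (x − 6.2)² + (y + 1.6)² = 120.76²; (x + 173.0)² + (y − 55.7)² = 296.74²; (x − 146.8)² + (y + 121.4)² = 69.43².
Subtracting pairs of circle equations eliminates x²+y² and gives linear equations (the radical axes):
-358.4 x + 114.6 y = -40481.16
281.2 x − 239.6 y = 46009.65
Solving the 2×2 system: x ≈ 82.5, y ≈ -95.2 km.

82.5 km east, -95.2 km north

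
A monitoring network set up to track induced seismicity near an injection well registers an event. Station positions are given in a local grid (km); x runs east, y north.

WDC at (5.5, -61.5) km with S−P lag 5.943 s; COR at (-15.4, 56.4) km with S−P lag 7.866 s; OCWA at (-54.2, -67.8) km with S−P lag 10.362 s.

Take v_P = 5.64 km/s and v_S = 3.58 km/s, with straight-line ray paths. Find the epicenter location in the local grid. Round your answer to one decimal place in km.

(27.6, -7.6)

Distance from S−P lag: d = Δt · v_P v_S / (v_P − v_S) = Δt · (5.64·3.58)/(5.64−3.58) ≈ 9.8016·Δt.
So d_WDC = 58.25, d_COR = 77.10, d_OCWA = 101.56 km.
Circle about each station: (x − 5.5)² + (y + 61.5)² = 58.25²; (x + 15.4)² + (y − 56.4)² = 77.10²; (x + 54.2)² + (y + 67.8)² = 101.56².
Subtracting pairs of circle equations eliminates x²+y² and gives linear equations (the radical axes):
-41.8 x + 235.8 y = -2945.73
-119.4 x − 12.6 y = -3199.39
Solving the 2×2 system: x ≈ 27.6, y ≈ -7.6 km.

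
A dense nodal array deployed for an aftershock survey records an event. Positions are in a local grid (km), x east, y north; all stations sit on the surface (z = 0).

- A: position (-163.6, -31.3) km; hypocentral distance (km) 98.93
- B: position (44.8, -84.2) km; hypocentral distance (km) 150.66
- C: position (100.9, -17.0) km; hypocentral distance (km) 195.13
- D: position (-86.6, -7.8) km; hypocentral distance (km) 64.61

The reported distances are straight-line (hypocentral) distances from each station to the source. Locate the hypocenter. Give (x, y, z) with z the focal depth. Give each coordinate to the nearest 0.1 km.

Each station gives a sphere (x−x_i)² + (y−y_i)² + z² = d_i² (stations at z=0).
Subtracting the A sphere from B and C: z² cancels, leaving linear equations in x and y:
416.8 x − 105.8 y = -31559.26
529.0 x + 28.6 y = -45563.41
Solving: x ≈ -84.303, y ≈ -33.820 km (keep extra digits for the depth step; rounded: -84.3, -33.8).
Then from the A sphere: z² = 98.93² − (x + 163.6)² − (y + 31.3)² with x = -84.303, y = -33.820, so z ≈ 59.100 ≈ 59.1 km.

(-84.3, -33.8, 59.1)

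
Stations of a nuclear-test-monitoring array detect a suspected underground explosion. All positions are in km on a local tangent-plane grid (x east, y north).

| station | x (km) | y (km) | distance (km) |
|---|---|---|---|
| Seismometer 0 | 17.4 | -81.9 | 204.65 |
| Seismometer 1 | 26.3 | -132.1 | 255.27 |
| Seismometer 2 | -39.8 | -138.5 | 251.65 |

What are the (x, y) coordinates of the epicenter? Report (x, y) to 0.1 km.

x ≈ -44.7 km, y ≈ 113.1 km

Circle about each station: (x − 17.4)² + (y + 81.9)² = 204.65²; (x − 26.3)² + (y + 132.1)² = 255.27²; (x + 39.8)² + (y + 138.5)² = 251.65².
Subtracting the Seismometer 0 equation from the Seismometer 1 and Seismometer 2 equations removes the quadratic terms:
17.8 x − 100.4 y = -12149.42
-114.4 x − 113.2 y = -7690.18
Solving the 2×2 system: x ≈ -44.7, y ≈ 113.1 km.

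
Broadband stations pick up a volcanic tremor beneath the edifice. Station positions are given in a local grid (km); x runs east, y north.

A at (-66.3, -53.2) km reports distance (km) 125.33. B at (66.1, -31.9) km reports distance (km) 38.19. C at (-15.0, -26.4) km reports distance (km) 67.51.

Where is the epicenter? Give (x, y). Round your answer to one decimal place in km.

x ≈ 46.7 km, y ≈ 1.0 km

Circle about each station: (x + 66.3)² + (y + 53.2)² = 125.33²; (x − 66.1)² + (y + 31.9)² = 38.19²; (x + 15.0)² + (y + 26.4)² = 67.51².
Subtracting pairs of circle equations eliminates x²+y² and gives linear equations (the radical axes):
264.8 x + 42.6 y = 12410.02
102.6 x + 53.6 y = 4846.04
Solving the 2×2 system: x ≈ 46.7, y ≈ 1.0 km.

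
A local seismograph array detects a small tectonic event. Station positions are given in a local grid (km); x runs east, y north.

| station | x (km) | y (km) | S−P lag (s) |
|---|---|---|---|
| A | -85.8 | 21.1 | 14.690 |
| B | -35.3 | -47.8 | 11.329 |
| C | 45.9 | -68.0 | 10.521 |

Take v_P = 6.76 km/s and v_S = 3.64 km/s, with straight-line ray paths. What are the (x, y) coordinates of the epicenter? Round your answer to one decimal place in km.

x ≈ 29.8 km, y ≈ 13.4 km

Distance from S−P lag: d = Δt · v_P v_S / (v_P − v_S) = Δt · (6.76·3.64)/(6.76−3.64) ≈ 7.8867·Δt.
So d_A = 115.86, d_B = 89.35, d_C = 82.98 km.
Circle about each station: (x + 85.8)² + (y − 21.1)² = 115.86²; (x + 35.3)² + (y + 47.8)² = 89.35²; (x − 45.9)² + (y + 68.0)² = 82.98².
Subtracting pairs of circle equations eliminates x²+y² and gives linear equations (the radical axes):
101.0 x − 137.8 y = 1164.20
263.4 x − 178.2 y = 5461.82
Solving the 2×2 system: x ≈ 29.8, y ≈ 13.4 km.
Check against A (with the unrounded x, y): √((x + 85.8)²+(y − 21.1)²) = 115.85 ≈ 115.86 km. ✓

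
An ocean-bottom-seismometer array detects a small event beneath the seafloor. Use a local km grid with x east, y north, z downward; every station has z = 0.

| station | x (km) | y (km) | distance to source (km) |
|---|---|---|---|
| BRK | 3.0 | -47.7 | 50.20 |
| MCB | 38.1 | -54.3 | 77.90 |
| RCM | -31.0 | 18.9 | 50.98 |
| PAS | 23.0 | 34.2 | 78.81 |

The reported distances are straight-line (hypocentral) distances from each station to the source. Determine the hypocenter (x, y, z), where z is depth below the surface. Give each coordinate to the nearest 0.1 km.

Each station gives a sphere (x−x_i)² + (y−y_i)² + z² = d_i² (stations at z=0).
Subtracting the BRK sphere from MCB and RCM: z² cancels, leaving linear equations in x and y:
70.2 x − 13.2 y = -1432.56
-68.0 x + 133.2 y = -1045.00
Solving: x ≈ -24.206, y ≈ -20.203 km (keep extra digits for the depth step; rounded: -24.2, -20.2).
Then from the BRK sphere: z² = 50.20² − (x − 3.0)² − (y + 47.7)² with x = -24.206, y = -20.203, so z ≈ 31.997 ≈ 32.0 km.

x ≈ -24.2 km, y ≈ -20.2 km, depth ≈ 32.0 km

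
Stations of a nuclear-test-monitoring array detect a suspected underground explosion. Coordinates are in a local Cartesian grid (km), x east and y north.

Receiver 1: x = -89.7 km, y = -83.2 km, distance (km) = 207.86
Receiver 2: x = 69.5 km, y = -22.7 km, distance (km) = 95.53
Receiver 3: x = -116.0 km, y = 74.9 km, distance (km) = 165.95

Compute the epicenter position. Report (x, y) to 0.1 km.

Circle about each station: (x + 89.7)² + (y + 83.2)² = 207.86²; (x − 69.5)² + (y + 22.7)² = 95.53²; (x + 116.0)² + (y − 74.9)² = 165.95².
Subtracting the Receiver 1 equation from the Receiver 2 and Receiver 3 equations removes the quadratic terms:
318.4 x + 121.0 y = 24457.01
-52.6 x + 316.2 y = 19764.06
Solving the 2×2 system: x ≈ 49.9, y ≈ 70.8 km.

(49.9, 70.8)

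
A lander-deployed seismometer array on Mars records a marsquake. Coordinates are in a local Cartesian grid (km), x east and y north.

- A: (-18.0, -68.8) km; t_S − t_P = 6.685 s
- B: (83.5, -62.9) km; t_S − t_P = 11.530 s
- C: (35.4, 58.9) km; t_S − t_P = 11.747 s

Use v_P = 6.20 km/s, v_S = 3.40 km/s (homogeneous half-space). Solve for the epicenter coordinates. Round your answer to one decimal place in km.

Distance from S−P lag: d = Δt · v_P v_S / (v_P − v_S) = Δt · (6.20·3.40)/(6.20−3.40) ≈ 7.5286·Δt.
So d_A = 50.33, d_B = 86.80, d_C = 88.44 km.
Circle about each station: (x + 18.0)² + (y + 68.8)² = 50.33²; (x − 83.5)² + (y + 62.9)² = 86.80²; (x − 35.4)² + (y − 58.9)² = 88.44².
Subtracting pairs of circle equations eliminates x²+y² and gives linear equations (the radical axes):
203.0 x + 11.8 y = 870.09
106.8 x + 255.4 y = -5623.59
Solving the 2×2 system: x ≈ 5.7, y ≈ -24.4 km.

(5.7, -24.4)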